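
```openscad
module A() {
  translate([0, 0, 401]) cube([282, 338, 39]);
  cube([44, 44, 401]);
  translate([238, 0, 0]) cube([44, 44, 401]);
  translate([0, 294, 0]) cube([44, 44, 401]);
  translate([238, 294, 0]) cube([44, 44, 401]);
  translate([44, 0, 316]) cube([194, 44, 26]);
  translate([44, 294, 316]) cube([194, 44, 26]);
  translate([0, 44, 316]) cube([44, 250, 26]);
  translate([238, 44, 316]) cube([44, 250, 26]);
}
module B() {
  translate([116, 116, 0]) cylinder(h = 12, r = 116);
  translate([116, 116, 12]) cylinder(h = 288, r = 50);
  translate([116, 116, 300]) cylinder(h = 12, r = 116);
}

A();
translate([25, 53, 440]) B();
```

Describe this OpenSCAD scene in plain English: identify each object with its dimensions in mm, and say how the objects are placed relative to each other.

A is a simple wooden stool: a rectangular seat 282 mm (x) by 338 mm (y), 39 mm thick, top face at z = 440 mm, on four square legs, each 44×44 mm in cross-section. The legs rest on z = 0, each flush with a corner of the seat. Four stretchers, 44 mm wide and 26 mm tall, connect adjacent legs with their undersides at z = 316 mm, each running between the inner faces of the legs it joins and aligned with the legs' outer faces on the other axis.

B is a spool: two coaxial disc flanges of radius 116 mm and thickness 12 mm, joined by a core cylinder of radius 50 mm and height 288 mm. The lower flange rests on z = 0 and the three cylinders share a vertical axis.

The spool is on top of the stool, centred.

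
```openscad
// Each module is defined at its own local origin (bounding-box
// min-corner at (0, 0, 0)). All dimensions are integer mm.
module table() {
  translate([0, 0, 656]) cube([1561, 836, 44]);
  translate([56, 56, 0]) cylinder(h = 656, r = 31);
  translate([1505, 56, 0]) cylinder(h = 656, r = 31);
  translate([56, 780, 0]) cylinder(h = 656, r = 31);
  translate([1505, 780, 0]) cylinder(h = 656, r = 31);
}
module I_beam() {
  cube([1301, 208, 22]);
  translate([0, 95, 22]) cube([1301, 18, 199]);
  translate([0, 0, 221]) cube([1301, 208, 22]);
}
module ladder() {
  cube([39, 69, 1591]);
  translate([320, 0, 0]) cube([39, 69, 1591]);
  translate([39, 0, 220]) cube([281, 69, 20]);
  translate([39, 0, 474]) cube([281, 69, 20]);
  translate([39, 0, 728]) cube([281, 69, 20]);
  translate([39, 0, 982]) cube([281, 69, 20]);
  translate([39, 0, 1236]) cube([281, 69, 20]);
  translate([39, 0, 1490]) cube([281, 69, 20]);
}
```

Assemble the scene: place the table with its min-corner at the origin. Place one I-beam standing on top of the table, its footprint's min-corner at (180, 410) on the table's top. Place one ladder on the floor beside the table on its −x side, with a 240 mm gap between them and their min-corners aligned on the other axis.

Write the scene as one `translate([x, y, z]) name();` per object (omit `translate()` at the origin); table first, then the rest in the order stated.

table();
translate([180, 410, 700]) I_beam();
translate([-599, 0, 0]) ladder();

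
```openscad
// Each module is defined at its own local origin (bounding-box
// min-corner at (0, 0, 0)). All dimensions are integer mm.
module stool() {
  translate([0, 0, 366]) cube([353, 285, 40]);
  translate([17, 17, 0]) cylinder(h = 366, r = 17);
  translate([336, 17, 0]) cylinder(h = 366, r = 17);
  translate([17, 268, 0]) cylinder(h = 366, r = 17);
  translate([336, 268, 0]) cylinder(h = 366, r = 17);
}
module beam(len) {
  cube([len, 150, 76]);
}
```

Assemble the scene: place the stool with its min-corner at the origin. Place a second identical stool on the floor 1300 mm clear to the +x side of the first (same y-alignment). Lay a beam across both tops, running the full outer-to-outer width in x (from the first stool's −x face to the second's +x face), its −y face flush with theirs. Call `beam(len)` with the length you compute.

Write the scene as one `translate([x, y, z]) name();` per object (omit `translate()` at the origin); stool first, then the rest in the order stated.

stool();
translate([1653, 0, 0]) stool();
translate([0, 0, 406]) beam(2006);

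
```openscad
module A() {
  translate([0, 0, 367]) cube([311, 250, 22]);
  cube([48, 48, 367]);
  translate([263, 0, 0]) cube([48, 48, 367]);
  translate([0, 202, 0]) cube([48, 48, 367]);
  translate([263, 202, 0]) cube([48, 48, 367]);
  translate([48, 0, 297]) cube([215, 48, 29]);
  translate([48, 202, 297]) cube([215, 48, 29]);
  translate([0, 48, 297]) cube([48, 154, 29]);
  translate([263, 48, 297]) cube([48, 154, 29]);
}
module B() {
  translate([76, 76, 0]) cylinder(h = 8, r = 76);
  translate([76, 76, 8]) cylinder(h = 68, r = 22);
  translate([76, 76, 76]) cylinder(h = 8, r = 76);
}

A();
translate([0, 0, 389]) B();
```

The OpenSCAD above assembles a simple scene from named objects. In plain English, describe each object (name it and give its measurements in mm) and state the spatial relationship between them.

A is a four-legged stool. The seat is a 311×250×22 mm slab whose top surface is at z = 389 mm; four square legs, each 48×48 mm in cross-section, run from the floor (z = 0) to the underside of the seat, each flush with a corner of the seat. Four stretchers, 48 mm wide and 29 mm tall, connect adjacent legs with their undersides at z = 297 mm, each running between the inner faces of the legs it joins and aligned with the legs' outer faces on the other axis.

B is a spool: two coaxial disc flanges of radius 76 mm and thickness 8 mm, joined by a core cylinder of radius 22 mm and height 68 mm. The lower flange rests on z = 0 and the three cylinders share a vertical axis.

The spool is on top of the stool.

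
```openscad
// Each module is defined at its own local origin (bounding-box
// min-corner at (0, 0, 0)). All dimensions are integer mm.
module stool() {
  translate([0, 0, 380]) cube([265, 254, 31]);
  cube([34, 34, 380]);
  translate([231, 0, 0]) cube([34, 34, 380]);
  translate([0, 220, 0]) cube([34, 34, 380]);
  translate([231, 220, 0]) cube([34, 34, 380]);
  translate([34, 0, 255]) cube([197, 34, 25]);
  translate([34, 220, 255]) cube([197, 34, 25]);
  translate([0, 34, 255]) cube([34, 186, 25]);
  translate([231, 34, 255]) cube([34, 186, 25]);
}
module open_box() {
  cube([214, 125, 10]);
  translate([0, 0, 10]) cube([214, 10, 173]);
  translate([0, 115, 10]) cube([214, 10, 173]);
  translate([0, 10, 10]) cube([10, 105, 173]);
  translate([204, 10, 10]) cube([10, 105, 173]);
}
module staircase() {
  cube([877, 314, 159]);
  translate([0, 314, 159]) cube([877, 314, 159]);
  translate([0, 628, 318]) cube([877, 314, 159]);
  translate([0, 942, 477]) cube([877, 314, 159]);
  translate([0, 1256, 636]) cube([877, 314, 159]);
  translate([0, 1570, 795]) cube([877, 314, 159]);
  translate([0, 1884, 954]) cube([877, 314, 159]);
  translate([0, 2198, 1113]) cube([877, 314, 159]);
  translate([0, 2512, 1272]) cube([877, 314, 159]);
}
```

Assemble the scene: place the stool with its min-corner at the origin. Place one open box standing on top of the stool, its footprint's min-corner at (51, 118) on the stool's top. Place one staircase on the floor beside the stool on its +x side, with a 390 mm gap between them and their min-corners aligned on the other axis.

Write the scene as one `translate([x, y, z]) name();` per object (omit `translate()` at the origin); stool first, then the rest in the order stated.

stool();
translate([51, 118, 411]) open_box();
translate([655, 0, 0]) staircase();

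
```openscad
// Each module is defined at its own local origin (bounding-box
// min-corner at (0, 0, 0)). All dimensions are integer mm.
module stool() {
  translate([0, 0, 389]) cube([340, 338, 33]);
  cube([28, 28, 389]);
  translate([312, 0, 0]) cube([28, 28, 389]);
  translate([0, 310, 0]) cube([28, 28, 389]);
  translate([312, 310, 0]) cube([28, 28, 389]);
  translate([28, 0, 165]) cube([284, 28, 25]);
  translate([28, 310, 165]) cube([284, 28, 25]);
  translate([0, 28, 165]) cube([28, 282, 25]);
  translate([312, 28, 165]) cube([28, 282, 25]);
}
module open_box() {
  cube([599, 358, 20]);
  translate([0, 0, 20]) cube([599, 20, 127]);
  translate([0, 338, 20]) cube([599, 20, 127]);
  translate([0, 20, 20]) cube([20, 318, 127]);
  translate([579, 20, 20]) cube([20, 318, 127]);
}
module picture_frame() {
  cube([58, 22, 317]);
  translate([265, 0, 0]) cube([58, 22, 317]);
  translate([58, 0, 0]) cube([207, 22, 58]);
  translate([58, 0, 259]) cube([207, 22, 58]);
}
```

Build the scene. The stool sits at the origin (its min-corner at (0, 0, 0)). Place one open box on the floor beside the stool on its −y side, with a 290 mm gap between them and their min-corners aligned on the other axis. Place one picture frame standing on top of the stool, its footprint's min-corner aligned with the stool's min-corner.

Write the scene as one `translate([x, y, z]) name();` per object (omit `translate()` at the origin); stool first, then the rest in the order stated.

stool();
translate([0, -648, 0]) open_box();
translate([0, 0, 422]) picture_frame();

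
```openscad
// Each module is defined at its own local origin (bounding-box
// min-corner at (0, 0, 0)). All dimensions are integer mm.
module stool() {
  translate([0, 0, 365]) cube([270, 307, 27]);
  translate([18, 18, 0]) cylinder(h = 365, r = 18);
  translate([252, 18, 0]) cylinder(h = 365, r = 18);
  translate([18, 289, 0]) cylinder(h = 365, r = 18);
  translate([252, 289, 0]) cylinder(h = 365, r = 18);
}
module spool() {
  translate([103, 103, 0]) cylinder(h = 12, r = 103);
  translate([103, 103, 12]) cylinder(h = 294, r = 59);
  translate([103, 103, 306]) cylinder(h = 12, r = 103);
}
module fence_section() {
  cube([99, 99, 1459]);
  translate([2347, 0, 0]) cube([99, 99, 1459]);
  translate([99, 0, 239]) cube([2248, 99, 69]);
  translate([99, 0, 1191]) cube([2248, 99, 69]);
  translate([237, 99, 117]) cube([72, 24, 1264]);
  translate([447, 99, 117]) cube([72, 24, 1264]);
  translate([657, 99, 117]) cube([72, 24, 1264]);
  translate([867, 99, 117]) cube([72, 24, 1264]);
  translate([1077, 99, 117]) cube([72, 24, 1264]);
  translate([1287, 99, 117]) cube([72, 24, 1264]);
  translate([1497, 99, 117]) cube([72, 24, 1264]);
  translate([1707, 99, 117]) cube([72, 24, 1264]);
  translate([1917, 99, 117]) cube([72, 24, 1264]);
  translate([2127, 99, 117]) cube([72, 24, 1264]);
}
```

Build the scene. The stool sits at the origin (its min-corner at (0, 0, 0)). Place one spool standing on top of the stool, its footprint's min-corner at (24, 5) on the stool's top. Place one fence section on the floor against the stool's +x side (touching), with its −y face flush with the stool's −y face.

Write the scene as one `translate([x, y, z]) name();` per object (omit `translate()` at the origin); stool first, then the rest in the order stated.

stool();
translate([24, 5, 392]) spool();
translate([270, 0, 0]) fence_section();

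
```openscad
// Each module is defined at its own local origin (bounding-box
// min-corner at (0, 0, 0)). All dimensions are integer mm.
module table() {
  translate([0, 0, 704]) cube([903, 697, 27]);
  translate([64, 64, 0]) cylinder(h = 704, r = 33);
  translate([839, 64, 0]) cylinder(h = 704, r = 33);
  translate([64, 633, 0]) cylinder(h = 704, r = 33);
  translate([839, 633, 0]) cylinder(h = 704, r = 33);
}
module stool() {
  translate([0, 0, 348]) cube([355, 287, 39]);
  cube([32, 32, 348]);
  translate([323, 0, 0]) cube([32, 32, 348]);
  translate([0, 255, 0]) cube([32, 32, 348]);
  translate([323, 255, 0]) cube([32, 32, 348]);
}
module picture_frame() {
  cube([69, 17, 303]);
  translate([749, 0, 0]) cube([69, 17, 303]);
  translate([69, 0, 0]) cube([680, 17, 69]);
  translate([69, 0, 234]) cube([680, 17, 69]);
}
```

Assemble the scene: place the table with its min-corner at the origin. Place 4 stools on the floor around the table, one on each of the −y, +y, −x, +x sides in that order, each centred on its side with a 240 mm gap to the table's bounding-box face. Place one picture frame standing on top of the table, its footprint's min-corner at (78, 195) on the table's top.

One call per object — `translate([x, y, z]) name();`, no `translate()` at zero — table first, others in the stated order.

table();
translate([274, -527, 0]) stool();
translate([274, 937, 0]) stool();
translate([-595, 205, 0]) stool();
translate([1143, 205, 0]) stool();
translate([78, 195, 731]) picture_frame();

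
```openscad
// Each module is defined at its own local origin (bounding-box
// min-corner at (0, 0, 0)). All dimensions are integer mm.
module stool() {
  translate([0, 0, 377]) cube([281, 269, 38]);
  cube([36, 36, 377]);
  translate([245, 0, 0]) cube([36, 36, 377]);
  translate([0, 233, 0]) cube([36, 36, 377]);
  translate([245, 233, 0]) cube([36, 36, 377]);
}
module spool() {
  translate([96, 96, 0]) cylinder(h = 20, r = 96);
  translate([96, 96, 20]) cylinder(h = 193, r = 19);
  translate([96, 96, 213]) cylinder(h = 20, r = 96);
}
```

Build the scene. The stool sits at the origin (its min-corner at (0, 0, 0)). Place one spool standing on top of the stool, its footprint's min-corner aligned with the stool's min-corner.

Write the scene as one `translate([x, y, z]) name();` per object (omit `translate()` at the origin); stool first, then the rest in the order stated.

stool();
translate([0, 0, 415]) spool();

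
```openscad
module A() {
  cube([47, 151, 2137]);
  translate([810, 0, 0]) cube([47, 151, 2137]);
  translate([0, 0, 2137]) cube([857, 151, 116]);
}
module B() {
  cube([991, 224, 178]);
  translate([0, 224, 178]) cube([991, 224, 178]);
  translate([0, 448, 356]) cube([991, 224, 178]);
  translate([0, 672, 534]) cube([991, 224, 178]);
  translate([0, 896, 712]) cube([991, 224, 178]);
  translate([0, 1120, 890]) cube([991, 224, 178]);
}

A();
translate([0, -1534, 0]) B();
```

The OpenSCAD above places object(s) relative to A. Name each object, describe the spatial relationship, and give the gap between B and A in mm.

The staircase's nearest face is 190 mm from the door frame's −y face.

A is a door frame. B is a staircase. The staircase is on the floor beside the door frame on its −y side. The gap between the staircase and the door frame is 190 mm.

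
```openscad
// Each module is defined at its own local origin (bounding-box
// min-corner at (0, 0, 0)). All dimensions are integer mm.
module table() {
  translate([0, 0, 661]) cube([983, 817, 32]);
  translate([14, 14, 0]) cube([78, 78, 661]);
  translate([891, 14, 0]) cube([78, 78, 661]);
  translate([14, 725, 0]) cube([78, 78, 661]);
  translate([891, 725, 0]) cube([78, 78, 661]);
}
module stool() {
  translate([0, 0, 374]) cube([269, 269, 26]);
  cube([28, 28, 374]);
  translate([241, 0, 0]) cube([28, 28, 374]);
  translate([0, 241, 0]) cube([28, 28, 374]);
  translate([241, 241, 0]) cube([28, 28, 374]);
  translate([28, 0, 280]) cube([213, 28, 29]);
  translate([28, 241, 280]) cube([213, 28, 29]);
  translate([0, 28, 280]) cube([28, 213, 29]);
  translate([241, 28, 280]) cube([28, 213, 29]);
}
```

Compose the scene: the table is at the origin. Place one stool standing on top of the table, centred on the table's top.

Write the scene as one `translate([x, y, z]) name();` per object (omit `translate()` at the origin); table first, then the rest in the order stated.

table();
translate([357, 274, 693]) stool();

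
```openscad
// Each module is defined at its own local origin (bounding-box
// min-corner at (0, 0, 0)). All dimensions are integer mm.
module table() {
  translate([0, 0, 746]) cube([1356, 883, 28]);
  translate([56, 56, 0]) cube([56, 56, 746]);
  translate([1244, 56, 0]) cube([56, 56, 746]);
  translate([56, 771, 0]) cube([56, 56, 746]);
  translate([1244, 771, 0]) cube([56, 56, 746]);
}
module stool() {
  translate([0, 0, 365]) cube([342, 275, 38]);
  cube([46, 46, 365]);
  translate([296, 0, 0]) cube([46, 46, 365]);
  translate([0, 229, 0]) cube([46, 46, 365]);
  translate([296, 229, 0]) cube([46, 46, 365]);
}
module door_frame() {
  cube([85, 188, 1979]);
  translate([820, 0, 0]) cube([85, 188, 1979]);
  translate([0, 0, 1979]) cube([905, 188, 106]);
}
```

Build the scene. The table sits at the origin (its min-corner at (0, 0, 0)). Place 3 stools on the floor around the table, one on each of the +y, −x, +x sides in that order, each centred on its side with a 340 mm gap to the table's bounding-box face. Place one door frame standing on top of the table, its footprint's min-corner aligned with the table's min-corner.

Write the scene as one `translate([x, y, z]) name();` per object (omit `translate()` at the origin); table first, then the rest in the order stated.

table();
translate([507, 1223, 0]) stool();
translate([-682, 304, 0]) stool();
translate([1696, 304, 0]) stool();
translate([0, 0, 774]) door_frame();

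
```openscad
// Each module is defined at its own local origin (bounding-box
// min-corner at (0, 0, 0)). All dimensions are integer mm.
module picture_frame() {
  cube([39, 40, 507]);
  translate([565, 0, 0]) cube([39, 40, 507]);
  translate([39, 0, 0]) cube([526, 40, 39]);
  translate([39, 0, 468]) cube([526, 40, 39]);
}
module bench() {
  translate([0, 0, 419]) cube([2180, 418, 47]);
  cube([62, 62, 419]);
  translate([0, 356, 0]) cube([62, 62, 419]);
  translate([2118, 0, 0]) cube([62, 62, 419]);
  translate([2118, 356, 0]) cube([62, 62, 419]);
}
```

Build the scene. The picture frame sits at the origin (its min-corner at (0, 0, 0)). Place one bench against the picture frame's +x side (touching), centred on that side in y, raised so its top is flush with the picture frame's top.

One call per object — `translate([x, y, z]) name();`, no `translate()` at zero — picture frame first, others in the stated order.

picture_frame();
translate([604, -189, 41]) bench();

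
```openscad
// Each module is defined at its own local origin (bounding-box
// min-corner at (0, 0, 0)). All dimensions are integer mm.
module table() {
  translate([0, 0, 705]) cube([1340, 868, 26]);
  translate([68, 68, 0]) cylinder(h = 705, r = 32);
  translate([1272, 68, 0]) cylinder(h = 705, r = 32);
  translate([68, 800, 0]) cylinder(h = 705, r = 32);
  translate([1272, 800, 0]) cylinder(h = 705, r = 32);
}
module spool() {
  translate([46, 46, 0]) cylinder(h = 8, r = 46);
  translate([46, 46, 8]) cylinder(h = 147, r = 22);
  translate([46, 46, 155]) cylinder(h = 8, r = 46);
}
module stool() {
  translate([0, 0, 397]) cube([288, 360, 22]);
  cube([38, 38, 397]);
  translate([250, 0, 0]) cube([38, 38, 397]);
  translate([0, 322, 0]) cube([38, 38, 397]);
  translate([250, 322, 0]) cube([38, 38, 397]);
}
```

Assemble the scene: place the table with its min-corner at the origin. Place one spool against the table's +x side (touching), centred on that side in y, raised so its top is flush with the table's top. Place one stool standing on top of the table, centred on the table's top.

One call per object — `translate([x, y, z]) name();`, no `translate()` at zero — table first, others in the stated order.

table();
translate([1340, 388, 568]) spool();
translate([526, 254, 731]) stool();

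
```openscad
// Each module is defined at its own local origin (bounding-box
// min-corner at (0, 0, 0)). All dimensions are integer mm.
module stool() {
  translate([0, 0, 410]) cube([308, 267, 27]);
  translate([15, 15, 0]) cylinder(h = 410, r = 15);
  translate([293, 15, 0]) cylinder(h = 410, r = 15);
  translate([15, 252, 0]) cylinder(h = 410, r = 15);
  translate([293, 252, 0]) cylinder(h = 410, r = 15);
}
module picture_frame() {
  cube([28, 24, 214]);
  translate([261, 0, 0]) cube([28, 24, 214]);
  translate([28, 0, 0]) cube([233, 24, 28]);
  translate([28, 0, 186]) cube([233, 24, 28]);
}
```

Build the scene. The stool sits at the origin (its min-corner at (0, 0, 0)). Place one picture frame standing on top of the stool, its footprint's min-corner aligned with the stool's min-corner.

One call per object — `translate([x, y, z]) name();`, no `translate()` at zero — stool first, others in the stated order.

stool();
translate([0, 0, 437]) picture_frame();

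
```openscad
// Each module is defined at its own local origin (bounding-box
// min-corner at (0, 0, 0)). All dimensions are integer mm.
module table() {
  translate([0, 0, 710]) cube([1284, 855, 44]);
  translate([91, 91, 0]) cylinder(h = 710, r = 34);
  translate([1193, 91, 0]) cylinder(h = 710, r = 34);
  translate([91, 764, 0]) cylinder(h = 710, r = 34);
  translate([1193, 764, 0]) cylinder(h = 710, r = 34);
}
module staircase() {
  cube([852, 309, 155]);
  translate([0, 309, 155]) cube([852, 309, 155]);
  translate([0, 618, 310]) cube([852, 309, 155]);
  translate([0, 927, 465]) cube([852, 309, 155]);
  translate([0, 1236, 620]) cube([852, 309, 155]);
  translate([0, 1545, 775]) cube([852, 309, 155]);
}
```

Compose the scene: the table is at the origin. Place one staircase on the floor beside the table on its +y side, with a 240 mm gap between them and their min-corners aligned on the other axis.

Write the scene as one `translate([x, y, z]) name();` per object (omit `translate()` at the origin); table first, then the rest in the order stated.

table();
translate([0, 1095, 0]) staircase();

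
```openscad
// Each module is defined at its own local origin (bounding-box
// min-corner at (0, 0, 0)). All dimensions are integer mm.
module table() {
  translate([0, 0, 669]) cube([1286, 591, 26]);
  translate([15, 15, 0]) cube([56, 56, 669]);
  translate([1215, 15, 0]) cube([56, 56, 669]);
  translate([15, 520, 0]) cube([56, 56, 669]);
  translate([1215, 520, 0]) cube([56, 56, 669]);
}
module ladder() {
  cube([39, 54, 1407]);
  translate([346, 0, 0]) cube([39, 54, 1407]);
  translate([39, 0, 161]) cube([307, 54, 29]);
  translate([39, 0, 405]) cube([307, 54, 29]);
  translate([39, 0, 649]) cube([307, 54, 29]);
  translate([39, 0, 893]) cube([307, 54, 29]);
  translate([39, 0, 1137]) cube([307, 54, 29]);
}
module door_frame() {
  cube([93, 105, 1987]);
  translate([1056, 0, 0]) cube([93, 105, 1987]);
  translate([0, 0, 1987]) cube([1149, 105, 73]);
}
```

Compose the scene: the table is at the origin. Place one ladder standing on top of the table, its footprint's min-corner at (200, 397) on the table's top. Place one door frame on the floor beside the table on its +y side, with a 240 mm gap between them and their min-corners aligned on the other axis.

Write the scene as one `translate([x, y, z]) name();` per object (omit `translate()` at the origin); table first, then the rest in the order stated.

table();
translate([200, 397, 695]) ladder();
translate([0, 831, 0]) door_frame();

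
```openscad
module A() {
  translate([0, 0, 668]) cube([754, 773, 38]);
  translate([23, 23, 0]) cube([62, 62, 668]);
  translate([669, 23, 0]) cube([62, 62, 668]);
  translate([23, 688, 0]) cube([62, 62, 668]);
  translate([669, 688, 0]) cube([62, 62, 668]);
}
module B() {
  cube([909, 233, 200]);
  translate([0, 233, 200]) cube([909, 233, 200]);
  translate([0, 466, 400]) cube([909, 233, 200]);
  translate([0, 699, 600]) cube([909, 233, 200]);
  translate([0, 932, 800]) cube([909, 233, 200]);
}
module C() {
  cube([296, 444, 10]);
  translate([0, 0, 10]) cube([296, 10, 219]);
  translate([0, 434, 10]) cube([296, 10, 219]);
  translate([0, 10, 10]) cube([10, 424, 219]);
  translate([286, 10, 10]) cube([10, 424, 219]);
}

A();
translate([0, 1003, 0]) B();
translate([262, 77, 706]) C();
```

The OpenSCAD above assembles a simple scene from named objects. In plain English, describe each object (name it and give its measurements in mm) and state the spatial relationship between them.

A is a table with a 754×773 mm rectangular top, 38 mm thick, top surface at z = 706 mm, supported by four 62×62 mm square legs, each inset 23 mm from the nearest pair of top edges, running from the floor.

B is a straight staircase of 5 solid steps. Each step is 909 mm wide (x), 233 mm deep (y, the going) and 200 mm tall (the rise). The first step rests on the floor; each subsequent step sits one going further in +y and one rise higher in +z, directly behind and above the previous step with no overlap.

C is an open-topped rectangular box: outside dimensions 296×444×229 mm, with a uniform wall and base thickness of 10 mm. The base is a full 296×444 slab on the floor; four walls sit on top of the base. The front and back walls (the −y and +y sides) span the full width; the two side walls fit between them.

The staircase is on the floor beside the table on its +y side. The open box is on top of the table.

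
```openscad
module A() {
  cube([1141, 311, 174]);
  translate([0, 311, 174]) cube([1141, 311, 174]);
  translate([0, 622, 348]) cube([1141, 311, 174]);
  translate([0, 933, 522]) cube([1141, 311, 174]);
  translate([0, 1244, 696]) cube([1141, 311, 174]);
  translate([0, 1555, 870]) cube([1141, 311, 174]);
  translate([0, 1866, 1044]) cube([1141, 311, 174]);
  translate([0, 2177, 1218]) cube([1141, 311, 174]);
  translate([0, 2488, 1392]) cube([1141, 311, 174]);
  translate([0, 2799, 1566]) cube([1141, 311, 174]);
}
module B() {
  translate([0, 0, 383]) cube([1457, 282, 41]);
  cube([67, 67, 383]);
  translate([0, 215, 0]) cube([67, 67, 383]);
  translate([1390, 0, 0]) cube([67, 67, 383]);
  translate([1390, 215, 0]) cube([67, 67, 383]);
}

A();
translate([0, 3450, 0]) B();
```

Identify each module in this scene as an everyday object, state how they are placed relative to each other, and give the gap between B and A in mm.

A is a staircase. B is a bench. The bench is on the floor beside the staircase on its +y side. The gap between the bench and the staircase is 340 mm.

The bench's nearest face is 340 mm from the staircase's +y face.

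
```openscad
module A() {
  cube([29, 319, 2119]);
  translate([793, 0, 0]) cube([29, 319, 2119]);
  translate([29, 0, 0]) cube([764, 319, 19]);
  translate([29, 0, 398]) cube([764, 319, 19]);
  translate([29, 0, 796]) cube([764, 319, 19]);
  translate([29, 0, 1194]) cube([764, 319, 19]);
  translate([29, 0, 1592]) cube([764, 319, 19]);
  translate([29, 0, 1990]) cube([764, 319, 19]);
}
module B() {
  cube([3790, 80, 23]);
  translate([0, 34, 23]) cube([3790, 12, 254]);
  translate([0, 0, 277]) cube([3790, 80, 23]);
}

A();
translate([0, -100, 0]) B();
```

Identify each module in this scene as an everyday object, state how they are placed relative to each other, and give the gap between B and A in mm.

The I-beam's nearest face is 20 mm from the bookshelf's −y face.

A is a bookshelf. B is an I-beam. The I-beam is on the floor beside the bookshelf on its −y side. The gap between the I-beam and the bookshelf is 20 mm.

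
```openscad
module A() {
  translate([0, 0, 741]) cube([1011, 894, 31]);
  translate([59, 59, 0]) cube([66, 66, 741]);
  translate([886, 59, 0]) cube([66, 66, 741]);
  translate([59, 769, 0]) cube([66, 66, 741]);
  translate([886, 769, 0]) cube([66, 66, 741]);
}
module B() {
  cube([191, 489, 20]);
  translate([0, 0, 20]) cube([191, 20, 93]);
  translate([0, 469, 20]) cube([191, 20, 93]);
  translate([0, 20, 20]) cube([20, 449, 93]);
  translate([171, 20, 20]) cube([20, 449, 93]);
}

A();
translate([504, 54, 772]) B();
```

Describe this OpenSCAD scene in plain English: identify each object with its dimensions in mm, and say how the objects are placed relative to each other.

A is a rectangular dining table. The top is 1011×894×31 mm with its upper surface at z = 772 mm. It stands on four 66×66 mm square legs, each inset 59 mm from the nearest pair of top edges, running from the floor to the underside of the top.

B is an open-topped rectangular box: outside dimensions 191×489×113 mm, with a uniform wall and base thickness of 20 mm. The base is a full 191×489 slab on the floor; four walls sit on top of the base. The front and back walls (the −y and +y sides) span the full width; the two side walls fit between them.

The open box is on top of the table.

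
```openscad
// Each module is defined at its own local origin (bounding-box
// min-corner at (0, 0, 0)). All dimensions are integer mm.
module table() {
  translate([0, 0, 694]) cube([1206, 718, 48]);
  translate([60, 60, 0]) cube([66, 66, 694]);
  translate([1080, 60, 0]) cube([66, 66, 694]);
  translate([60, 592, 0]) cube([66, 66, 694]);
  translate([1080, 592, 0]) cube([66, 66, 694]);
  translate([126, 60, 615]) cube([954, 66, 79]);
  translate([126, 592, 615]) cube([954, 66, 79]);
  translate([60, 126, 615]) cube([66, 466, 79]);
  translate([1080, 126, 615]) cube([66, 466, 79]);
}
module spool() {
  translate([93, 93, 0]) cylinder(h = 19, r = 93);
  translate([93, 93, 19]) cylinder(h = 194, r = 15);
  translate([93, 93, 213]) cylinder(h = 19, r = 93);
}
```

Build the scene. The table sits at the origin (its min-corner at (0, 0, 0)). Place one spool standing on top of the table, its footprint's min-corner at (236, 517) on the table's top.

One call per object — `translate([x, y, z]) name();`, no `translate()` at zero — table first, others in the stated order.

table();
translate([236, 517, 742]) spool();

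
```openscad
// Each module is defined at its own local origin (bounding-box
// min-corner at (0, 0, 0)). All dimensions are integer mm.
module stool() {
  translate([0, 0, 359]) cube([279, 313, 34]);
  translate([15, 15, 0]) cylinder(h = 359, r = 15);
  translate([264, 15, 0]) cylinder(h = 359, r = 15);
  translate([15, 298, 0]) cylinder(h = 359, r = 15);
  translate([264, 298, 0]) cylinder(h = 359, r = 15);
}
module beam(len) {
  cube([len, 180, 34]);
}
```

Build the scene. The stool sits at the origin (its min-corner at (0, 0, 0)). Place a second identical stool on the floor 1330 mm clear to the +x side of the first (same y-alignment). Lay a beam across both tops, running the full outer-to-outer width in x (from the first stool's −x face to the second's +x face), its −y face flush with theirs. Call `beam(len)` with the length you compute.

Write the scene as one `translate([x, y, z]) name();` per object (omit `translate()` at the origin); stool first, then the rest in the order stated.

stool();
translate([1609, 0, 0]) stool();
translate([0, 0, 393]) beam(1888);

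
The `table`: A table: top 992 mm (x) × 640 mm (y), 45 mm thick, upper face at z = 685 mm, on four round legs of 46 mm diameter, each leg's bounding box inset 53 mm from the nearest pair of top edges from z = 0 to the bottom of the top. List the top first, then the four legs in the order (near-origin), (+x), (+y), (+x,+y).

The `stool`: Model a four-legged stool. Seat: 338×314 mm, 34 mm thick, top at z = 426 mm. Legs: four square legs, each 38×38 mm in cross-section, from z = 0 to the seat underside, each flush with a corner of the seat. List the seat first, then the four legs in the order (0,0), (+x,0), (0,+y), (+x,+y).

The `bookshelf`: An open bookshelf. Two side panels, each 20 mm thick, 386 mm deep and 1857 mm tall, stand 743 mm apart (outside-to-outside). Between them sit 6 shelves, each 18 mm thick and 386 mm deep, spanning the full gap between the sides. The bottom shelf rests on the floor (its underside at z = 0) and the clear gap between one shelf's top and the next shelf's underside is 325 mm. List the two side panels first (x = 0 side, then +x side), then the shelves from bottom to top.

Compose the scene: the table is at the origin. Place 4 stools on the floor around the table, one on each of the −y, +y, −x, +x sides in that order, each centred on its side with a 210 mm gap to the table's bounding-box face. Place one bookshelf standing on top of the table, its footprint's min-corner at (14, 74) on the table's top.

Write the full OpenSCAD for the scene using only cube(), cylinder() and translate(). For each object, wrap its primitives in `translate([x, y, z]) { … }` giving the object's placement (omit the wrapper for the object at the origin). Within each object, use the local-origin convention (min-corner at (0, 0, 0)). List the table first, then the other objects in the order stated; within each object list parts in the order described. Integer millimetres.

translate([0, 0, 640]) cube([992, 640, 45]);
translate([76, 76, 0]) cylinder(h = 640, r = 23);
translate([916, 76, 0]) cylinder(h = 640, r = 23);
translate([76, 564, 0]) cylinder(h = 640, r = 23);
translate([916, 564, 0]) cylinder(h = 640, r = 23);
translate([327, -524, 0]) {
  translate([0, 0, 392]) cube([338, 314, 34]);
  cube([38, 38, 392]);
  translate([300, 0, 0]) cube([38, 38, 392]);
  translate([0, 276, 0]) cube([38, 38, 392]);
  translate([300, 276, 0]) cube([38, 38, 392]);
}
translate([327, 850, 0]) {
  translate([0, 0, 392]) cube([338, 314, 34]);
  cube([38, 38, 392]);
  translate([300, 0, 0]) cube([38, 38, 392]);
  translate([0, 276, 0]) cube([38, 38, 392]);
  translate([300, 276, 0]) cube([38, 38, 392]);
}
translate([-548, 163, 0]) {
  translate([0, 0, 392]) cube([338, 314, 34]);
  cube([38, 38, 392]);
  translate([300, 0, 0]) cube([38, 38, 392]);
  translate([0, 276, 0]) cube([38, 38, 392]);
  translate([300, 276, 0]) cube([38, 38, 392]);
}
translate([1202, 163, 0]) {
  translate([0, 0, 392]) cube([338, 314, 34]);
  cube([38, 38, 392]);
  translate([300, 0, 0]) cube([38, 38, 392]);
  translate([0, 276, 0]) cube([38, 38, 392]);
  translate([300, 276, 0]) cube([38, 38, 392]);
}
translate([14, 74, 685]) {
  cube([20, 386, 1857]);
  translate([723, 0, 0]) cube([20, 386, 1857]);
  translate([20, 0, 0]) cube([703, 386, 18]);
  translate([20, 0, 343]) cube([703, 386, 18]);
  translate([20, 0, 686]) cube([703, 386, 18]);
  translate([20, 0, 1029]) cube([703, 386, 18]);
  translate([20, 0, 1372]) cube([703, 386, 18]);
  translate([20, 0, 1715]) cube([703, 386, 18]);
}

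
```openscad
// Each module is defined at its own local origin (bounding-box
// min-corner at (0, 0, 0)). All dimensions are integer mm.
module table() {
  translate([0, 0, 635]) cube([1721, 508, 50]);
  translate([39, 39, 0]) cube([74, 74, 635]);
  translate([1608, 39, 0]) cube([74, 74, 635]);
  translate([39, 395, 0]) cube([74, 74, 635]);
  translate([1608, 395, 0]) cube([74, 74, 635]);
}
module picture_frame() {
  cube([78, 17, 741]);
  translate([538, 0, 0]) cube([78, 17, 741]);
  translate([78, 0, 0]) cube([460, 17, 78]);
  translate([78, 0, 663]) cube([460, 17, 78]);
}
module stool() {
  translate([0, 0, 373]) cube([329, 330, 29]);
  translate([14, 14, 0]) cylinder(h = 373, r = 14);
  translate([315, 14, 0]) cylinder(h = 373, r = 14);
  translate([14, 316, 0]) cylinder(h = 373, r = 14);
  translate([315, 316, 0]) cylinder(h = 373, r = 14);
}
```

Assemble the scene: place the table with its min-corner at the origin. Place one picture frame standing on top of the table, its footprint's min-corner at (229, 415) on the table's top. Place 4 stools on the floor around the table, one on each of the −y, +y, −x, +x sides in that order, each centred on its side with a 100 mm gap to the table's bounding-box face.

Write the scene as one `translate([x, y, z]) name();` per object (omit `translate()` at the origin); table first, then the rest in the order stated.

table();
translate([229, 415, 685]) picture_frame();
translate([696, -430, 0]) stool();
translate([696, 608, 0]) stool();
translate([-429, 89, 0]) stool();
translate([1821, 89, 0]) stool();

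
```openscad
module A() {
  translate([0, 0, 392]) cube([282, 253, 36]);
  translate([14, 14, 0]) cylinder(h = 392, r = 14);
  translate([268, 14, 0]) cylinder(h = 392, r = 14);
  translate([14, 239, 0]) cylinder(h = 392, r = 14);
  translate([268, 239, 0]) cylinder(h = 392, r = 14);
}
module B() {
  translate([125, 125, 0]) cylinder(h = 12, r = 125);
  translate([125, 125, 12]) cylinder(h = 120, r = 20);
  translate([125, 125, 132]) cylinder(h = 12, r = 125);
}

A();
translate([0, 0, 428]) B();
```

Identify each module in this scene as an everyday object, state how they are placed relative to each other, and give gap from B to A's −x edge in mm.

A is a stool. B is a spool. The spool is on top of the stool. The gap from the spool to the stool's −x edge is 0 mm.

The spool's min-x is at 0; the stool's min-x is 0; gap = 0 mm.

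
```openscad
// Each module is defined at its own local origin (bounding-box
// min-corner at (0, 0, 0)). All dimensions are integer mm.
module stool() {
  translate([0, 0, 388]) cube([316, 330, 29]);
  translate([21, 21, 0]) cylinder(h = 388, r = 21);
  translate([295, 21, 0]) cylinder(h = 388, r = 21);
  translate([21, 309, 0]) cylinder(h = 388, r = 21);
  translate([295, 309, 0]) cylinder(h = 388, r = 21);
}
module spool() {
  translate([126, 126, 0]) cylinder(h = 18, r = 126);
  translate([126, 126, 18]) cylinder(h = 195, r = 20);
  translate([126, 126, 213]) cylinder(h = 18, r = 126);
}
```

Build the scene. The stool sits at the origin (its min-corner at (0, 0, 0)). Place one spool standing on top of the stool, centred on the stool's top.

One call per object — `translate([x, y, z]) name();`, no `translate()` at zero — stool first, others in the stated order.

stool();
translate([32, 39, 417]) spool();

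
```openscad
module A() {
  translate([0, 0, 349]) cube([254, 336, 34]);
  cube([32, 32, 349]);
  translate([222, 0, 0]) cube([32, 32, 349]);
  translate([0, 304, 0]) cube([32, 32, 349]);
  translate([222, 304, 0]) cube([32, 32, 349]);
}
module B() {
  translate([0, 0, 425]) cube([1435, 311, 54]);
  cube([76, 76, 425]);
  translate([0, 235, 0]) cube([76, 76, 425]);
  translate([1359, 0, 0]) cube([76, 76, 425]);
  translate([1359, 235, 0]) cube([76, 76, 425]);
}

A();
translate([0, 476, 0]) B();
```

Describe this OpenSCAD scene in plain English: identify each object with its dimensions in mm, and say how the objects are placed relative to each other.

A is a four-legged stool. The seat is a 254×336×34 mm slab whose top surface is at z = 383 mm; four square legs, each 32×32 mm in cross-section, run from the floor (z = 0) to the underside of the seat, each flush with a corner of the seat.

B is a long wooden bench with a 1435 mm (x) × 311 mm (y) seat, 54 mm thick, its top surface 479 mm above the floor. Four 76 mm square legs at the seat corners, flush with the edges, run from z = 0 to the seat underside.

The bench is on the floor beside the stool on its +y side.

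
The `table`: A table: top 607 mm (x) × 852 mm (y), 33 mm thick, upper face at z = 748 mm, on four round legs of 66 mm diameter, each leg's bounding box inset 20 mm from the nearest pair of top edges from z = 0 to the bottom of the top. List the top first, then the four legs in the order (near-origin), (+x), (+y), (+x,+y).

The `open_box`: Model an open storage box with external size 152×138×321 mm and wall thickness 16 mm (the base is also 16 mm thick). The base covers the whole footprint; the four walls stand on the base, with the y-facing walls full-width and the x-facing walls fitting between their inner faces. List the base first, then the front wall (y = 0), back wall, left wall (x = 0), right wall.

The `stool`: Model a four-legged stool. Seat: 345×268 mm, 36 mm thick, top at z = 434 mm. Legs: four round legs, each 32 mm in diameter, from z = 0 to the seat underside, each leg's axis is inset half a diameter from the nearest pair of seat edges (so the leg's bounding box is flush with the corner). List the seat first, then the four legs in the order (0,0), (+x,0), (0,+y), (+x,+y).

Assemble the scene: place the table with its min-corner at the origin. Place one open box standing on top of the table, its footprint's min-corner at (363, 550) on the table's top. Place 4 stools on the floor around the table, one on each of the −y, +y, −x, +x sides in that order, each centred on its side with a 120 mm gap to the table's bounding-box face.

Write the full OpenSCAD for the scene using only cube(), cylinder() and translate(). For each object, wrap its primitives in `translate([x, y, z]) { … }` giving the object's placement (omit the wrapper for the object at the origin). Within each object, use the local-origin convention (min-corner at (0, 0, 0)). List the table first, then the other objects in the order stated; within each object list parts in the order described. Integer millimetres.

translate([0, 0, 715]) cube([607, 852, 33]);
translate([53, 53, 0]) cylinder(h = 715, r = 33);
translate([554, 53, 0]) cylinder(h = 715, r = 33);
translate([53, 799, 0]) cylinder(h = 715, r = 33);
translate([554, 799, 0]) cylinder(h = 715, r = 33);
translate([363, 550, 748]) {
  cube([152, 138, 16]);
  translate([0, 0, 16]) cube([152, 16, 305]);
  translate([0, 122, 16]) cube([152, 16, 305]);
  translate([0, 16, 16]) cube([16, 106, 305]);
  translate([136, 16, 16]) cube([16, 106, 305]);
}
translate([131, -388, 0]) {
  translate([0, 0, 398]) cube([345, 268, 36]);
  translate([16, 16, 0]) cylinder(h = 398, r = 16);
  translate([329, 16, 0]) cylinder(h = 398, r = 16);
  translate([16, 252, 0]) cylinder(h = 398, r = 16);
  translate([329, 252, 0]) cylinder(h = 398, r = 16);
}
translate([131, 972, 0]) {
  translate([0, 0, 398]) cube([345, 268, 36]);
  translate([16, 16, 0]) cylinder(h = 398, r = 16);
  translate([329, 16, 0]) cylinder(h = 398, r = 16);
  translate([16, 252, 0]) cylinder(h = 398, r = 16);
  translate([329, 252, 0]) cylinder(h = 398, r = 16);
}
translate([-465, 292, 0]) {
  translate([0, 0, 398]) cube([345, 268, 36]);
  translate([16, 16, 0]) cylinder(h = 398, r = 16);
  translate([329, 16, 0]) cylinder(h = 398, r = 16);
  translate([16, 252, 0]) cylinder(h = 398, r = 16);
  translate([329, 252, 0]) cylinder(h = 398, r = 16);
}
translate([727, 292, 0]) {
  translate([0, 0, 398]) cube([345, 268, 36]);
  translate([16, 16, 0]) cylinder(h = 398, r = 16);
  translate([329, 16, 0]) cylinder(h = 398, r = 16);
  translate([16, 252, 0]) cylinder(h = 398, r = 16);
  translate([329, 252, 0]) cylinder(h = 398, r = 16);
}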